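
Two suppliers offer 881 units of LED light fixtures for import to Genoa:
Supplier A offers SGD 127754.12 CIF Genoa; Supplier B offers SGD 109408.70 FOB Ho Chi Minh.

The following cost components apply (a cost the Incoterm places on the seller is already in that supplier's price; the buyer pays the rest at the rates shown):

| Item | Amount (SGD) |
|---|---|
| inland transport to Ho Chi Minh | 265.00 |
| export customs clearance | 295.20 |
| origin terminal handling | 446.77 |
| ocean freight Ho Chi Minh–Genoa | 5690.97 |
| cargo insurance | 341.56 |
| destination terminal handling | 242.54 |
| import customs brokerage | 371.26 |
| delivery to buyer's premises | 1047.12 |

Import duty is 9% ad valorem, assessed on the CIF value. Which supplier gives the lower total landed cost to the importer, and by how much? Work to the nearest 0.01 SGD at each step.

Supplier A (CIF):
The CIF price already equals the CIF value: 127754.12
Import duty = 127754.12 × 9% = 11497.87
Buyer bears (A): 242.54 + 371.26 + 1047.12 = 1660.92
Landed cost (A) = invoice 127754.12 + 1660.92 + duty 11497.87 = 140912.91
Supplier B (FOB):
CIF value = FOB price + freight + insurance = 109408.70 + 5690.97 + 341.56 = 115441.23
Import duty = 115441.23 × 9% = 10389.71
Buyer bears (B): 5690.97 + 341.56 + 242.54 + 371.26 + 1047.12 = 7693.45
Landed cost (B) = invoice 109408.70 + 7693.45 + duty 10389.71 = 127491.86
Difference = |140912.91 − 127491.86| = 13421.05

Supplier B is cheaper by SGD 13421.05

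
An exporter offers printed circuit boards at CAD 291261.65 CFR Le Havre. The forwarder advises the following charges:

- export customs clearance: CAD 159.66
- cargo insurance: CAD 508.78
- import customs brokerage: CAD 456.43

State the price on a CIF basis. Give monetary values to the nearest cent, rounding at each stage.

CIF price: CAD 291770.43

Not relevant to the conversion: export clearance — on the seller under both CFR and CIF; already in the CFR price and stays in the CIF price. brokerage — on the buyer under both terms; not part of either seller's price.
From CFR to CIF, the seller additionally bears: insurance.
CIF price = 291261.65 + 508.78 = 291770.43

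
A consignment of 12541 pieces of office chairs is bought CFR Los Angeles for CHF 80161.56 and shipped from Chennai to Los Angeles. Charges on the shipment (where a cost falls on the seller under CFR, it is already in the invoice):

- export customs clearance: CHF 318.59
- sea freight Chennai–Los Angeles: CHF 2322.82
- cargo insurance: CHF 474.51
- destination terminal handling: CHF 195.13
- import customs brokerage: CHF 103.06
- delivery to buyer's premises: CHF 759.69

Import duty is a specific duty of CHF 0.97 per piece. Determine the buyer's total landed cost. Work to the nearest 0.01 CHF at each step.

CFR: the seller pays costs through ocean freight to the destination port, but not insurance.
Already in the invoice (seller's account under CFR): export clearance, freight — exclude.
CIF value = CFR price + insurance = 80161.56 + 474.51 = 80636.07
Import duty = 12541 × 0.97 = 12164.77
Buyer bears: insurance 474.51 + destination terminal 195.13 + brokerage 103.06 + delivery 759.69 + duty 12164.77 = 13697.16
Landed cost = invoice 80161.56 + 13697.16 = 93858.72

Total landed cost: CHF 93858.72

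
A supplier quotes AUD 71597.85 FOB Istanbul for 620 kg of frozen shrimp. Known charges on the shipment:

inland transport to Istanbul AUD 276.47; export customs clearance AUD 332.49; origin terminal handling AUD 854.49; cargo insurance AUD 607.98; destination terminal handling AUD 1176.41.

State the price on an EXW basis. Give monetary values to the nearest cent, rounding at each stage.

EXW price: AUD 70134.40

Not relevant to the conversion: destination terminal, insurance — on the buyer under both terms; not part of either seller's price.
From FOB to EXW, the seller no longer bears: inland to port, export clearance, origin terminal.
EXW price = 71597.85 − 276.47 − 332.49 − 854.49 = 70134.40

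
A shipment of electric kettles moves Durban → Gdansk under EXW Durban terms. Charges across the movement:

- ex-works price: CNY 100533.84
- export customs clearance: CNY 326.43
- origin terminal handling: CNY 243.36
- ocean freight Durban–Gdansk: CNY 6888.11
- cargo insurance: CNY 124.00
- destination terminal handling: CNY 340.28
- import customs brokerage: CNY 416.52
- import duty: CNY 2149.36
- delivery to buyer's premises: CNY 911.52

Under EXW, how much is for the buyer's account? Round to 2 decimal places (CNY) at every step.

Buyer's account: CNY 11399.58

EXW: the seller makes goods available at their premises; the buyer bears all onward costs.
Seller's account: goods 100533.84 = 100533.84
Buyer's account: export clearance 326.43 + origin terminal 243.36 + freight 6888.11 + insurance 124.00 + destination terminal 340.28 + brokerage 416.52 + duty 2149.36 + delivery 911.52 = 11399.58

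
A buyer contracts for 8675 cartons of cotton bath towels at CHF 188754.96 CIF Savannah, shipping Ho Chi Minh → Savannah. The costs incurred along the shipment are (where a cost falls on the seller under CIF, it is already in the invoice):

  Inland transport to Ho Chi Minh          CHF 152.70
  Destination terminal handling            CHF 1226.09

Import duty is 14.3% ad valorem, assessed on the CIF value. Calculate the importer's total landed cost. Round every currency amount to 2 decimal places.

Total landed cost: CHF 216973.01

CIF: the seller pays costs through ocean freight and marine insurance to the destination port.
Already in the invoice (seller's account under CIF): inland to port — exclude.
The CIF price already equals the CIF value: 188754.96
Import duty = 188754.96 × 14.3% = 26991.96
Buyer bears: destination terminal 1226.09 + duty 26991.96 = 28218.05
Landed cost = invoice 188754.96 + 28218.05 = 216973.01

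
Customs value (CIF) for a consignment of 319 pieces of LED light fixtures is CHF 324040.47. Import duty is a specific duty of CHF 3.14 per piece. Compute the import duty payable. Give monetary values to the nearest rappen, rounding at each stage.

Import duty: CHF 1001.66

Import duty = 319 × 3.14 = 1001.66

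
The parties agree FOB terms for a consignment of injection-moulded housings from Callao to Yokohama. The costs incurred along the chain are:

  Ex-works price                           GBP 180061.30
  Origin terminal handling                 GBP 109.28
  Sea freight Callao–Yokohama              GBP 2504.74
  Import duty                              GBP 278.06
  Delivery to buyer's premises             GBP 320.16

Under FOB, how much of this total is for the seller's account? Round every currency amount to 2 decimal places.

FOB: the seller bears costs until goods are on board at the origin port; the buyer bears freight, insurance and all costs thereafter.
Seller's account: goods 180061.30 + origin terminal 109.28 = 180170.58
Buyer's account: freight 2504.74 + duty 278.06 + delivery 320.16 = 3102.96

Seller's account: GBP 180170.58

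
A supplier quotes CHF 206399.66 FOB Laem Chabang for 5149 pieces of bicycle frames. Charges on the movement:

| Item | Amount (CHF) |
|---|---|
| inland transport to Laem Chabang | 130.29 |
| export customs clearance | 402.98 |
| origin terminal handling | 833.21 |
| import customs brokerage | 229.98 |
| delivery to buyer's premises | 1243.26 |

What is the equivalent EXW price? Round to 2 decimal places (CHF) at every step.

Not relevant to the conversion: brokerage, delivery — on the buyer under both terms; not part of either seller's price.
From FOB to EXW, the seller no longer bears: inland to port, export clearance, origin terminal.
EXW price = 206399.66 − 130.29 − 402.98 − 833.21 = 205033.18

EXW price: CHF 205033.18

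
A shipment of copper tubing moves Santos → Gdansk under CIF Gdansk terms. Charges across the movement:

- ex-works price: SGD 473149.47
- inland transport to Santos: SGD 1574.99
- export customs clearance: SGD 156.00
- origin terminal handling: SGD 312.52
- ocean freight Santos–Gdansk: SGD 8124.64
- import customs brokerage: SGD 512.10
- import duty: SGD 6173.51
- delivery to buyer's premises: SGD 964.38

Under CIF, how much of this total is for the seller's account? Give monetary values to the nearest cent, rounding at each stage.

CIF: the seller pays costs through ocean freight and marine insurance to the destination port.
Seller's account: goods 473149.47 + inland to port 1574.99 + export clearance 156.00 + origin terminal 312.52 + freight 8124.64 = 483317.62
Buyer's account: brokerage 512.10 + duty 6173.51 + delivery 964.38 = 7649.99

Seller's account: SGD 483317.62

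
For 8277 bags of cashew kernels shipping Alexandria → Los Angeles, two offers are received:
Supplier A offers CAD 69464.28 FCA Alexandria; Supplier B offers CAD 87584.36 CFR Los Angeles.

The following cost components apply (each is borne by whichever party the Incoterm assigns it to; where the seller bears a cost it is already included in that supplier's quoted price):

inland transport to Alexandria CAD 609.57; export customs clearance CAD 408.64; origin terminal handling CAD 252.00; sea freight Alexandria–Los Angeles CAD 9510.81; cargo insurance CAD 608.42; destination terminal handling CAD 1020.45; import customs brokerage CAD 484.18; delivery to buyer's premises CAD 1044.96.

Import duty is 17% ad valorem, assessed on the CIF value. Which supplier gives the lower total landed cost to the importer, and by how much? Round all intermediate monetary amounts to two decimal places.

Supplier A is cheaper by CAD 9778.00

Supplier A (FCA):
CIF value = FCA price + origin terminal + freight + insurance = 69464.28 + 252.00 + 9510.81 + 608.42 = 79835.51
Import duty = 79835.51 × 17% = 13572.04
Buyer bears (A): 252.00 + 9510.81 + 608.42 + 1020.45 + 484.18 + 1044.96 = 12920.82
Landed cost (A) = invoice 69464.28 + 12920.82 + duty 13572.04 = 95957.14
Supplier B (CFR):
CIF value = CFR price + insurance = 87584.36 + 608.42 = 88192.78
Import duty = 88192.78 × 17% = 14992.77
Buyer bears (B): 608.42 + 1020.45 + 484.18 + 1044.96 = 3158.01
Landed cost (B) = invoice 87584.36 + 3158.01 + duty 14992.77 = 105735.14
Difference = |95957.14 − 105735.14| = 9778.00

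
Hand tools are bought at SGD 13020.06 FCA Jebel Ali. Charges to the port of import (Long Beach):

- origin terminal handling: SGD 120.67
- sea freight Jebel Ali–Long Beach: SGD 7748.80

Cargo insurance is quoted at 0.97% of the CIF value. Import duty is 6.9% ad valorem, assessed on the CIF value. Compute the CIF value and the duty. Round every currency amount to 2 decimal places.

CIF value: SGD 21094.14; import duty: SGD 1455.50

Let C be the CIF value. C = FCA price + pre-shipment costs + freight + 0.97% × C
C − 0.97% × C = 13020.06 + 120.67 + 7748.80
0.9903 × C = 20889.53
C = 20889.53 / 0.9903 = 21094.14
Insurance premium = 0.97% × 21094.14 = 204.61
Import duty = 21094.14 × 6.9% = 1455.50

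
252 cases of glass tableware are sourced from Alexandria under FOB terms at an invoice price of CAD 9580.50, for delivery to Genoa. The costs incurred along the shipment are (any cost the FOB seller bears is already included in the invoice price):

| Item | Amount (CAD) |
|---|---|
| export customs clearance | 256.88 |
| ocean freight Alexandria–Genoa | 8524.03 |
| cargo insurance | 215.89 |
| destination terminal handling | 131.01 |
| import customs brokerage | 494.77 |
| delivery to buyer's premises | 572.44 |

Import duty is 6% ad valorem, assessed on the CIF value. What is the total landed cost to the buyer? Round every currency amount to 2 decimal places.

Total landed cost: CAD 20617.87

FOB: the seller bears costs until goods are on board at the origin port; the buyer bears freight, insurance and all costs thereafter.
Already in the invoice (seller's account under FOB): export clearance — exclude.
CIF value = FOB price + freight + insurance = 9580.50 + 8524.03 + 215.89 = 18320.42
Import duty = 18320.42 × 6% = 1099.23
Buyer bears: freight 8524.03 + insurance 215.89 + destination terminal 131.01 + brokerage 494.77 + delivery 572.44 + duty 1099.23 = 11037.37
Landed cost = invoice 9580.50 + 11037.37 = 20617.87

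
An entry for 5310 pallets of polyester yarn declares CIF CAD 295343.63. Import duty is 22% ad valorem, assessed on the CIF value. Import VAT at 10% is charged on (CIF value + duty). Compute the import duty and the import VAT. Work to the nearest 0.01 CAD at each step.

Import duty = 295343.63 × 22% = 64975.60
VAT base = CIF + duty = 295343.63 + 64975.60 = 360319.23
Import VAT = 360319.23 × 10% = 36031.92

Import duty: CAD 64975.60; import VAT: CAD 36031.92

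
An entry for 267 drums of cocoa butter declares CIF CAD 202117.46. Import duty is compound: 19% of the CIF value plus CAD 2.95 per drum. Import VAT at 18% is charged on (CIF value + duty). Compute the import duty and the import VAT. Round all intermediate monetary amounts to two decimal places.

Ad valorem component: 202117.46 × 19% = 38402.32
Specific component: 267 × 2.95 = 787.65
Import duty = 38402.32 + 787.65 = 39189.97
VAT base = CIF + duty = 202117.46 + 39189.97 = 241307.43
Import VAT = 241307.43 × 18% = 43435.34

Import duty: CAD 39189.97; import VAT: CAD 43435.34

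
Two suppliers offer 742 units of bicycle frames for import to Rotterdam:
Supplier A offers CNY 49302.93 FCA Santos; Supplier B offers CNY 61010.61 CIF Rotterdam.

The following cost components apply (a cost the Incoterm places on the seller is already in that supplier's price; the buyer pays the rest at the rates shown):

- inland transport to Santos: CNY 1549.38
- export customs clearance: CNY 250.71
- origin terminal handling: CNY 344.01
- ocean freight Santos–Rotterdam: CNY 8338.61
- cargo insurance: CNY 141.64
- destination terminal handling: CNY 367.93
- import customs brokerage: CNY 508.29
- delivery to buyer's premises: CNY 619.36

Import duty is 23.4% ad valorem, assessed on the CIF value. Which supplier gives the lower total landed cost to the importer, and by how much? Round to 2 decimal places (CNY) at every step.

Supplier A is cheaper by CNY 3558.14

Supplier A (FCA):
CIF value = FCA price + origin terminal + freight + insurance = 49302.93 + 344.01 + 8338.61 + 141.64 = 58127.19
Import duty = 58127.19 × 23.4% = 13601.76
Buyer bears (A): 344.01 + 8338.61 + 141.64 + 367.93 + 508.29 + 619.36 = 10319.84
Landed cost (A) = invoice 49302.93 + 10319.84 + duty 13601.76 = 73224.53
Supplier B (CIF):
The CIF price already equals the CIF value: 61010.61
Import duty = 61010.61 × 23.4% = 14276.48
Buyer bears (B): 367.93 + 508.29 + 619.36 = 1495.58
Landed cost (B) = invoice 61010.61 + 1495.58 + duty 14276.48 = 76782.67
Difference = |73224.53 − 76782.67| = 3558.14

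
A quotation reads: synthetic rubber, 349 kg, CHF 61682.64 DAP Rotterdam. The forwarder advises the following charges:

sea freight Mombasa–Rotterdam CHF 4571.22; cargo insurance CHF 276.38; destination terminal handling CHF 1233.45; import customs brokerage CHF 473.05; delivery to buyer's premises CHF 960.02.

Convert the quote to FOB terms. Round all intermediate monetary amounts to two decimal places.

Not relevant to the conversion: brokerage — on the buyer under both terms; not part of either seller's price.
From DAP to FOB, the seller no longer bears: freight, insurance, destination terminal, delivery.
FOB price = 61682.64 − 4571.22 − 276.38 − 1233.45 − 960.02 = 54641.57

FOB price: CHF 54641.57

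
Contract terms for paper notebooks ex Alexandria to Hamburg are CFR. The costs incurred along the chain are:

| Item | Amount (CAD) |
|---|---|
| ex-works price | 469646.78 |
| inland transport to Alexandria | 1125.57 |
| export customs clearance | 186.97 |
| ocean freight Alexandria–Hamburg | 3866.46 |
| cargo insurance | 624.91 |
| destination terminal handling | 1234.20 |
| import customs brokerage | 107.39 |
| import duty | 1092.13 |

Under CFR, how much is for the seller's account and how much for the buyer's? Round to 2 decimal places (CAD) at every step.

CFR: the seller pays costs through ocean freight to the destination port, but not insurance.
Seller's account: goods 469646.78 + inland to port 1125.57 + export clearance 186.97 + freight 3866.46 = 474825.78
Buyer's account: insurance 624.91 + destination terminal 1234.20 + brokerage 107.39 + duty 1092.13 = 3058.63

Seller: CAD 474825.78; buyer: CAD 3058.63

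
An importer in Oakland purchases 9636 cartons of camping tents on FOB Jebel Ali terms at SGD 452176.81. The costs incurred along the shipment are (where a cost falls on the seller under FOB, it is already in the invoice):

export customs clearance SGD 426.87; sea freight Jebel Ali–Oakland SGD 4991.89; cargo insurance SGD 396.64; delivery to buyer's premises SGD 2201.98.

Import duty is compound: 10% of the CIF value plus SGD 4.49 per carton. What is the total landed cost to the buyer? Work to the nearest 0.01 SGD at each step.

FOB: the seller bears costs until goods are on board at the origin port; the buyer bears freight, insurance and all costs thereafter.
Already in the invoice (seller's account under FOB): export clearance — exclude.
CIF value = FOB price + freight + insurance = 452176.81 + 4991.89 + 396.64 = 457565.34
Ad valorem component: 457565.34 × 10% = 45756.53
Specific component: 9636 × 4.49 = 43265.64
Import duty = 45756.53 + 43265.64 = 89022.17
Buyer bears: freight 4991.89 + insurance 396.64 + delivery 2201.98 + duty 89022.17 = 96612.68
Landed cost = invoice 452176.81 + 96612.68 = 548789.49

Total landed cost: SGD 548789.49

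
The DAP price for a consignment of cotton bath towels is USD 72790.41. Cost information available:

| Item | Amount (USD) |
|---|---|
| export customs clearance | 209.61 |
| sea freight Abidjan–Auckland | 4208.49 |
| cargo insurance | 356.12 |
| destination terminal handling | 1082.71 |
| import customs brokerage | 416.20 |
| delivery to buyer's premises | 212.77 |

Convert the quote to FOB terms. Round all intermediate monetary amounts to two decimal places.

Not relevant to the conversion: export clearance — on the seller under both DAP and FOB; already in the DAP price and stays in the FOB price. brokerage — on the buyer under both terms; not part of either seller's price.
From DAP to FOB, the seller no longer bears: freight, insurance, destination terminal, delivery.
FOB price = 72790.41 − 4208.49 − 356.12 − 1082.71 − 212.77 = 66930.32

FOB price: USD 66930.32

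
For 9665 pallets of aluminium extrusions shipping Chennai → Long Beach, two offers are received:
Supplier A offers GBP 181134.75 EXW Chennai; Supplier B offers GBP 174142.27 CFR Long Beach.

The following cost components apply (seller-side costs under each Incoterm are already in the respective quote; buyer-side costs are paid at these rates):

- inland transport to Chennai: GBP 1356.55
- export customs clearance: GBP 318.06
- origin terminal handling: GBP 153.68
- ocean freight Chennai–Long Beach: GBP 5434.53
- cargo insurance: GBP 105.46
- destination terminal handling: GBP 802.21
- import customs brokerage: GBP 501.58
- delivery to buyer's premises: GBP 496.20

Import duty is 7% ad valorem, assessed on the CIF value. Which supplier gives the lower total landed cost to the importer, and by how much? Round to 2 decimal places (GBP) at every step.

Supplier A (EXW):
CIF value = EXW price + inland to port + export clearance + origin terminal + freight + insurance = 181134.75 + 1356.55 + 318.06 + 153.68 + 5434.53 + 105.46 = 188503.03
Import duty = 188503.03 × 7% = 13195.21
Buyer bears (A): 1356.55 + 318.06 + 153.68 + 5434.53 + 105.46 + 802.21 + 501.58 + 496.20 = 9168.27
Landed cost (A) = invoice 181134.75 + 9168.27 + duty 13195.21 = 203498.23
Supplier B (CFR):
CIF value = CFR price + insurance = 174142.27 + 105.46 = 174247.73
Import duty = 174247.73 × 7% = 12197.34
Buyer bears (B): 105.46 + 802.21 + 501.58 + 496.20 = 1905.45
Landed cost (B) = invoice 174142.27 + 1905.45 + duty 12197.34 = 188245.06
Difference = |203498.23 − 188245.06| = 15253.17

Supplier B is cheaper by GBP 15253.17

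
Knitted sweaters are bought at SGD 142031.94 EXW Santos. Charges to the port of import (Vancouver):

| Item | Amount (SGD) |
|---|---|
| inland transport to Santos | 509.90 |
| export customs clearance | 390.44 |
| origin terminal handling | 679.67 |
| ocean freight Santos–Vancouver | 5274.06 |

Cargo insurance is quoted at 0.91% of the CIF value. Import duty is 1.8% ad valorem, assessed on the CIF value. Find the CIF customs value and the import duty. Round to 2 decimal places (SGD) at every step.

Let C be the CIF value. C = EXW price + pre-shipment costs + freight + 0.91% × C
C − 0.91% × C = 142031.94 + 509.90 + 390.44 + 679.67 + 5274.06
0.9909 × C = 148886.01
C = 148886.01 / 0.9909 = 150253.32
Insurance premium = 0.91% × 150253.32 = 1367.31
Import duty = 150253.32 × 1.8% = 2704.56

CIF value: SGD 150253.32; import duty: SGD 2704.56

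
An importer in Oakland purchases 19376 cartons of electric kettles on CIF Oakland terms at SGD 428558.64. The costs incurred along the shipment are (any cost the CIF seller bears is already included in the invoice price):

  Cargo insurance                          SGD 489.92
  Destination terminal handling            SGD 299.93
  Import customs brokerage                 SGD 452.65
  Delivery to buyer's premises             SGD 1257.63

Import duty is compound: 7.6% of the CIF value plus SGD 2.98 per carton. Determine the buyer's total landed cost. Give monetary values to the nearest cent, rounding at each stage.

Total landed cost: SGD 520879.79

CIF: the seller pays costs through ocean freight and marine insurance to the destination port.
Already in the invoice (seller's account under CIF): insurance — exclude.
The CIF price already equals the CIF value: 428558.64
Ad valorem component: 428558.64 × 7.6% = 32570.46
Specific component: 19376 × 2.98 = 57740.48
Import duty = 32570.46 + 57740.48 = 90310.94
Buyer bears: destination terminal 299.93 + brokerage 452.65 + delivery 1257.63 + duty 90310.94 = 92321.15
Landed cost = invoice 428558.64 + 92321.15 = 520879.79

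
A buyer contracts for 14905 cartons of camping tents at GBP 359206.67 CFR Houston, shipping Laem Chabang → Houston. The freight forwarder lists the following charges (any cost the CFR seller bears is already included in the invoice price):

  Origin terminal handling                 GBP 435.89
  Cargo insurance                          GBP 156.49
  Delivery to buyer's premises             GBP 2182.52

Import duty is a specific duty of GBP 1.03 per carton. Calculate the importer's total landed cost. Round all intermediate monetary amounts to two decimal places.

Total landed cost: GBP 376897.83

CFR: the seller pays costs through ocean freight to the destination port, but not insurance.
Already in the invoice (seller's account under CFR): origin terminal — exclude.
CIF value = CFR price + insurance = 359206.67 + 156.49 = 359363.16
Import duty = 14905 × 1.03 = 15352.15
Buyer bears: insurance 156.49 + delivery 2182.52 + duty 15352.15 = 17691.16
Landed cost = invoice 359206.67 + 17691.16 = 376897.83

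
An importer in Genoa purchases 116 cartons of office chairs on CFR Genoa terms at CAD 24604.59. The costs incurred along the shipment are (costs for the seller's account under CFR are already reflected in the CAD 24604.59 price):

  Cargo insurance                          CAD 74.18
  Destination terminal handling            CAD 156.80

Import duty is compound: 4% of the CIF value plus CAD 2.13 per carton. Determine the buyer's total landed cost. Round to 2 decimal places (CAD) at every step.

Total landed cost: CAD 26069.80

CFR: the seller pays costs through ocean freight to the destination port, but not insurance.
CIF value = CFR price + insurance = 24604.59 + 74.18 = 24678.77
Ad valorem component: 24678.77 × 4% = 987.15
Specific component: 116 × 2.13 = 247.08
Import duty = 987.15 + 247.08 = 1234.23
Buyer bears: insurance 74.18 + destination terminal 156.80 + duty 1234.23 = 1465.21
Landed cost = invoice 24604.59 + 1465.21 = 26069.80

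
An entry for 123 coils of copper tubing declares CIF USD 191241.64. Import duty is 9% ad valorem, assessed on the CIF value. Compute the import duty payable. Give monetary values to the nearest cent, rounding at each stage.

Import duty: USD 17211.75

Import duty = 191241.64 × 9% = 17211.75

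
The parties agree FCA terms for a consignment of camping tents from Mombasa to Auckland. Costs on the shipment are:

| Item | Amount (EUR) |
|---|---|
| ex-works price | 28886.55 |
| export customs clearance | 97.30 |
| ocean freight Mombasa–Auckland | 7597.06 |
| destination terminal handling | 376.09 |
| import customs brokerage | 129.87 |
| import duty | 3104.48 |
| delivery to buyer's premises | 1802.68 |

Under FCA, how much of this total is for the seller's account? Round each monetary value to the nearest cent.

FCA: the seller delivers export-cleared goods to the carrier; the buyer bears costs from that point.
Seller's account: goods 28886.55 + export clearance 97.30 = 28983.85
Buyer's account: freight 7597.06 + destination terminal 376.09 + brokerage 129.87 + duty 3104.48 + delivery 1802.68 = 13010.18

Seller's account: EUR 28983.85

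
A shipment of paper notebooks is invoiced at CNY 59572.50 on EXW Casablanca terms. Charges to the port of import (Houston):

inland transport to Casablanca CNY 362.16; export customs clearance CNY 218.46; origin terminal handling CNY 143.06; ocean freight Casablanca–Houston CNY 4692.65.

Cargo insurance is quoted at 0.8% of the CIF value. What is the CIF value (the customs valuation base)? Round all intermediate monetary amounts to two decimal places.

Let C be the CIF value. C = EXW price + pre-shipment costs + freight + 0.8% × C
C − 0.8% × C = 59572.50 + 362.16 + 218.46 + 143.06 + 4692.65
0.992 × C = 64988.83
C = 64988.83 / 0.992 = 65512.93
Insurance premium = 0.8% × 65512.93 = 524.10

CIF value: CNY 65512.93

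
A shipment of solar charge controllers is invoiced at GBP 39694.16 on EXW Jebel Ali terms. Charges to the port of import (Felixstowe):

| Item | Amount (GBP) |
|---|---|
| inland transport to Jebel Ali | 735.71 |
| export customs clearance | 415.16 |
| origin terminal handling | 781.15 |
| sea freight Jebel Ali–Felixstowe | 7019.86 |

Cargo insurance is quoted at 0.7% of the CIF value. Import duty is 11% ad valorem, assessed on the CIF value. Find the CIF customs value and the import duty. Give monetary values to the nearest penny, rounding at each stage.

Let C be the CIF value. C = EXW price + pre-shipment costs + freight + 0.7% × C
C − 0.7% × C = 39694.16 + 735.71 + 415.16 + 781.15 + 7019.86
0.993 × C = 48646.04
C = 48646.04 / 0.993 = 48988.96
Insurance premium = 0.7% × 48988.96 = 342.92
Import duty = 48988.96 × 11% = 5388.79

CIF value: GBP 48988.96; import duty: GBP 5388.79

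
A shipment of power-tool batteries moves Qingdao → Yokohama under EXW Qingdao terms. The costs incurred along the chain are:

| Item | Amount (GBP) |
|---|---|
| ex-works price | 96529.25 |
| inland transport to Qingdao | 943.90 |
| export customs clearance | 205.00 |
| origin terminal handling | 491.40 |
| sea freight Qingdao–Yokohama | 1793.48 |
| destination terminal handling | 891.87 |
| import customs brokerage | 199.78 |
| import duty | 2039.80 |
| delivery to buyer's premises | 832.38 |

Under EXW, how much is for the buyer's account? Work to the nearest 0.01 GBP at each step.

Buyer's account: GBP 7397.61

EXW: the seller makes goods available at their premises; the buyer bears all onward costs.
Seller's account: goods 96529.25 = 96529.25
Buyer's account: inland to port 943.90 + export clearance 205.00 + origin terminal 491.40 + freight 1793.48 + destination terminal 891.87 + brokerage 199.78 + duty 2039.80 + delivery 832.38 = 7397.61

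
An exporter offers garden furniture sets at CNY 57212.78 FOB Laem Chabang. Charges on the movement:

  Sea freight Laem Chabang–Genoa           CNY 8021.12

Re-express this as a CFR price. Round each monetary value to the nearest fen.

From FOB to CFR, the seller additionally bears: freight.
CFR price = 57212.78 + 8021.12 = 65233.90

CFR price: CNY 65233.90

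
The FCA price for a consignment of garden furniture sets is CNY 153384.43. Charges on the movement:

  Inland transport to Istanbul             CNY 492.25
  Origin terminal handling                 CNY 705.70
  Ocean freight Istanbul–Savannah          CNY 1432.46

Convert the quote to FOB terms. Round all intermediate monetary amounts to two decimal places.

Not relevant to the conversion: inland to port — on the seller under both FCA and FOB; already in the FCA price and stays in the FOB price. freight — on the buyer under both terms; not part of either seller's price.
From FCA to FOB, the seller additionally bears: origin terminal.
FOB price = 153384.43 + 705.70 = 154090.13

FOB price: CNY 154090.13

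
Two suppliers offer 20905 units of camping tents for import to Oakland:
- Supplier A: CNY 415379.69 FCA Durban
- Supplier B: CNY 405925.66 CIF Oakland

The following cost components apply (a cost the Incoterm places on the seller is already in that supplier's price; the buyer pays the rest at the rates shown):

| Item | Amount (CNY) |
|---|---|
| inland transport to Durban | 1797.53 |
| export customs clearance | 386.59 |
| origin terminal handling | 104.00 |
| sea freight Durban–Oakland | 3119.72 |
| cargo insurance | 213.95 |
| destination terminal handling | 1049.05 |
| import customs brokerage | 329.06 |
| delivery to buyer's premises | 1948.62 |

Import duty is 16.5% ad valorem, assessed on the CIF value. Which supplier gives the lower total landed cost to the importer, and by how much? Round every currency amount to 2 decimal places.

Supplier A (FCA):
CIF value = FCA price + origin terminal + freight + insurance = 415379.69 + 104.00 + 3119.72 + 213.95 = 418817.36
Import duty = 418817.36 × 16.5% = 69104.86
Buyer bears (A): 104.00 + 3119.72 + 213.95 + 1049.05 + 329.06 + 1948.62 = 6764.40
Landed cost (A) = invoice 415379.69 + 6764.40 + duty 69104.86 = 491248.95
Supplier B (CIF):
The CIF price already equals the CIF value: 405925.66
Import duty = 405925.66 × 16.5% = 66977.73
Buyer bears (B): 1049.05 + 329.06 + 1948.62 = 3326.73
Landed cost (B) = invoice 405925.66 + 3326.73 + duty 66977.73 = 476230.12
Difference = |491248.95 − 476230.12| = 15018.83

Supplier B is cheaper by CNY 15018.83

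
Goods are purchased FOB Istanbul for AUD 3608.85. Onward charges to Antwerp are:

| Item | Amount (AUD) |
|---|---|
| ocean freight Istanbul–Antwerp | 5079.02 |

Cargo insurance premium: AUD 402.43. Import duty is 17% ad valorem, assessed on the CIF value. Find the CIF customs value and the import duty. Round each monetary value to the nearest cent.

CIF value: AUD 9090.30; import duty: AUD 1545.35

CIF = FOB price + freight + insurance
CIF = 3608.85 + 5079.02 + 402.43 = 9090.30
Import duty = 9090.30 × 17% = 1545.35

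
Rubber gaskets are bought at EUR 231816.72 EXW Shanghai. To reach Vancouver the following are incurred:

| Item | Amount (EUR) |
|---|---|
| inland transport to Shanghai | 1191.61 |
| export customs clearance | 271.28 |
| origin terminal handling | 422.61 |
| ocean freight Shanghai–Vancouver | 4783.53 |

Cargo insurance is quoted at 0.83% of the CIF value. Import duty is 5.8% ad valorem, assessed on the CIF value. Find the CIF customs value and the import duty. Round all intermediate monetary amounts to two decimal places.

CIF value: EUR 240481.75; import duty: EUR 13947.94

Let C be the CIF value. C = EXW price + pre-shipment costs + freight + 0.83% × C
C − 0.83% × C = 231816.72 + 1191.61 + 271.28 + 422.61 + 4783.53
0.9917 × C = 238485.75
C = 238485.75 / 0.9917 = 240481.75
Insurance premium = 0.83% × 240481.75 = 1996.00
Import duty = 240481.75 × 5.8% = 13947.94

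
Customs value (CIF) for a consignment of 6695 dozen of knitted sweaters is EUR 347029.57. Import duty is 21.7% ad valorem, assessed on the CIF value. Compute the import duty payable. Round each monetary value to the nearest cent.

Import duty: EUR 75305.42

Import duty = 347029.57 × 21.7% = 75305.42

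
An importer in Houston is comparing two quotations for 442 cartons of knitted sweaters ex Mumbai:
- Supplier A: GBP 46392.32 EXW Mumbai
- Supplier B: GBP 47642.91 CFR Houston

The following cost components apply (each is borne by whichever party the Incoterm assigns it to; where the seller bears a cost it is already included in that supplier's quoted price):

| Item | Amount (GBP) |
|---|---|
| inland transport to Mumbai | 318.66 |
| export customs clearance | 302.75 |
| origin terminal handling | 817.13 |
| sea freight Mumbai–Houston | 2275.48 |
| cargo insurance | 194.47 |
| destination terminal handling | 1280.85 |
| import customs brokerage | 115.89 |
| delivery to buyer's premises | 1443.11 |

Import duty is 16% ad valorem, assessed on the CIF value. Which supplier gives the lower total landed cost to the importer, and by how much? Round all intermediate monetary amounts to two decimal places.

Supplier B is cheaper by GBP 2857.58

Supplier A (EXW):
CIF value = EXW price + inland to port + export clearance + origin terminal + freight + insurance = 46392.32 + 318.66 + 302.75 + 817.13 + 2275.48 + 194.47 = 50300.81
Import duty = 50300.81 × 16% = 8048.13
Buyer bears (A): 318.66 + 302.75 + 817.13 + 2275.48 + 194.47 + 1280.85 + 115.89 + 1443.11 = 6748.34
Landed cost (A) = invoice 46392.32 + 6748.34 + duty 8048.13 = 61188.79
Supplier B (CFR):
CIF value = CFR price + insurance = 47642.91 + 194.47 = 47837.38
Import duty = 47837.38 × 16% = 7653.98
Buyer bears (B): 194.47 + 1280.85 + 115.89 + 1443.11 = 3034.32
Landed cost (B) = invoice 47642.91 + 3034.32 + duty 7653.98 = 58331.21
Difference = |61188.79 − 58331.21| = 2857.58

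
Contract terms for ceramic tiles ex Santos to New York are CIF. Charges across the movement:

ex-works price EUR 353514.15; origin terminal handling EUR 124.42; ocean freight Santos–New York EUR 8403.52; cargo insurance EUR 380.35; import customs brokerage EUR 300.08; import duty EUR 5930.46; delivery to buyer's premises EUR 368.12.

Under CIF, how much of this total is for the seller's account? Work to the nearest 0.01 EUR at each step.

CIF: the seller pays costs through ocean freight and marine insurance to the destination port.
Seller's account: goods 353514.15 + origin terminal 124.42 + freight 8403.52 + insurance 380.35 = 362422.44
Buyer's account: brokerage 300.08 + duty 5930.46 + delivery 368.12 = 6598.66

Seller's account: EUR 362422.44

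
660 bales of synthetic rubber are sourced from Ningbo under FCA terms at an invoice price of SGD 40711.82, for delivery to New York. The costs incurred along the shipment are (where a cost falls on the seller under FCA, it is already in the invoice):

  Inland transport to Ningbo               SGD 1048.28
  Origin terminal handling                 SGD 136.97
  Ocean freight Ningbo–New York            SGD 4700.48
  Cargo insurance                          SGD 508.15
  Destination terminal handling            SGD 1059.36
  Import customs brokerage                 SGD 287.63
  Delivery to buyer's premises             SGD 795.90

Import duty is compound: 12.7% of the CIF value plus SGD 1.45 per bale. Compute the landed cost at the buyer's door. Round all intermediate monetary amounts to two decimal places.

FCA: the seller delivers export-cleared goods to the carrier; the buyer bears costs from that point.
Already in the invoice (seller's account under FCA): inland to port — exclude.
CIF value = FCA price + origin terminal + freight + insurance = 40711.82 + 136.97 + 4700.48 + 508.15 = 46057.42
Ad valorem component: 46057.42 × 12.7% = 5849.29
Specific component: 660 × 1.45 = 957.00
Import duty = 5849.29 + 957.00 = 6806.29
Buyer bears: origin terminal 136.97 + freight 4700.48 + insurance 508.15 + destination terminal 1059.36 + brokerage 287.63 + delivery 795.90 + duty 6806.29 = 14294.78
Landed cost = invoice 40711.82 + 14294.78 = 55006.60

Total landed cost: SGD 55006.60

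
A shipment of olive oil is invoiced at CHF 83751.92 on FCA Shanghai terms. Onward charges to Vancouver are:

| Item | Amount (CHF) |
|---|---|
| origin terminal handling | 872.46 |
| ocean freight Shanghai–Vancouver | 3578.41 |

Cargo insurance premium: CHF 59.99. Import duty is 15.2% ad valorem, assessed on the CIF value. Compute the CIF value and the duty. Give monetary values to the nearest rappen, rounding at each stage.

CIF value: CHF 88262.78; import duty: CHF 13415.94

CIF = FCA price + pre-shipment costs + freight + insurance
CIF = 83751.92 + 872.46 + 3578.41 + 59.99 = 88262.78
Import duty = 88262.78 × 15.2% = 13415.94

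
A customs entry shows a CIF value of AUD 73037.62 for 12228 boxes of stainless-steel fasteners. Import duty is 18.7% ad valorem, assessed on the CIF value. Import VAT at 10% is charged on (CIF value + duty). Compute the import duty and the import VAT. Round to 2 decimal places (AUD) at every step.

Import duty = 73037.62 × 18.7% = 13658.03
VAT base = CIF + duty = 73037.62 + 13658.03 = 86695.65
Import VAT = 86695.65 × 10% = 8669.57

Import duty: AUD 13658.03; import VAT: AUD 8669.57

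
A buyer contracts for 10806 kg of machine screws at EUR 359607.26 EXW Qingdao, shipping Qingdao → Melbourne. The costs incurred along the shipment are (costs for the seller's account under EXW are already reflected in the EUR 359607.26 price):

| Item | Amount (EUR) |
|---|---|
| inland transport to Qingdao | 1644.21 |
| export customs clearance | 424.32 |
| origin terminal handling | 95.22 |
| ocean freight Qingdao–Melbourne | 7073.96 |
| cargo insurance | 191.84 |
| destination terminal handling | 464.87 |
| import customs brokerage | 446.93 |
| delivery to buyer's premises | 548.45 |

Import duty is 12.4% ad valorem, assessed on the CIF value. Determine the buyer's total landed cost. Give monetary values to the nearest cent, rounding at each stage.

Total landed cost: EUR 416257.62

EXW: the seller makes goods available at their premises; the buyer bears all onward costs.
CIF value = EXW price + inland to port + export clearance + origin terminal + freight + insurance = 359607.26 + 1644.21 + 424.32 + 95.22 + 7073.96 + 191.84 = 369036.81
Import duty = 369036.81 × 12.4% = 45760.56
Buyer bears: inland to port 1644.21 + export clearance 424.32 + origin terminal 95.22 + freight 7073.96 + insurance 191.84 + destination terminal 464.87 + brokerage 446.93 + delivery 548.45 + duty 45760.56 = 56650.36
Landed cost = invoice 359607.26 + 56650.36 = 416257.62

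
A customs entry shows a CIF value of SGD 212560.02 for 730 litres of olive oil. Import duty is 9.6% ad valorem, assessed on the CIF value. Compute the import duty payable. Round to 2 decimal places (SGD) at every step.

Import duty = 212560.02 × 9.6% = 20405.76

Import duty: SGD 20405.76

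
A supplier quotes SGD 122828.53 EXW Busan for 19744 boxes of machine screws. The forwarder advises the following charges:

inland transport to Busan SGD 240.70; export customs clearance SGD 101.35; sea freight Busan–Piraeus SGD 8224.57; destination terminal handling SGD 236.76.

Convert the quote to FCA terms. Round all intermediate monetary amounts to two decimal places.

Not relevant to the conversion: destination terminal, freight — on the buyer under both terms; not part of either seller's price.
From EXW to FCA, the seller additionally bears: inland to port, export clearance.
FCA price = 122828.53 + 240.70 + 101.35 = 123170.58

FCA price: SGD 123170.58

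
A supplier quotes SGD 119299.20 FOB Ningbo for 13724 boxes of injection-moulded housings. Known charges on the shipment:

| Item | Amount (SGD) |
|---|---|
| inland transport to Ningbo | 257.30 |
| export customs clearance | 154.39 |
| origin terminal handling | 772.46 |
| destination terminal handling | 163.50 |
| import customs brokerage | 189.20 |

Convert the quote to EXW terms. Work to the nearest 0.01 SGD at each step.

Not relevant to the conversion: brokerage, destination terminal — on the buyer under both terms; not part of either seller's price.
From FOB to EXW, the seller no longer bears: inland to port, export clearance, origin terminal.
EXW price = 119299.20 − 257.30 − 154.39 − 772.46 = 118115.05

EXW price: SGD 118115.05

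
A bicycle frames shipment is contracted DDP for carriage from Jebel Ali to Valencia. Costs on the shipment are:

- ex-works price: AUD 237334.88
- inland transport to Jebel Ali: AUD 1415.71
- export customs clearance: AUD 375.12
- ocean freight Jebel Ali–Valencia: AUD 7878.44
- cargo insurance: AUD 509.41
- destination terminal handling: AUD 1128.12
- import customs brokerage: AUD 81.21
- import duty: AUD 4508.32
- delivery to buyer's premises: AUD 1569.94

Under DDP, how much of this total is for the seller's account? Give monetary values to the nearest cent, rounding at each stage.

DDP: the seller bears all costs including import duty.
Seller's account: goods 237334.88 + inland to port 1415.71 + export clearance 375.12 + freight 7878.44 + insurance 509.41 + destination terminal 1128.12 + brokerage 81.21 + duty 4508.32 + delivery 1569.94 = 254801.15
Buyer's account: 0.00

Seller's account: AUD 254801.15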